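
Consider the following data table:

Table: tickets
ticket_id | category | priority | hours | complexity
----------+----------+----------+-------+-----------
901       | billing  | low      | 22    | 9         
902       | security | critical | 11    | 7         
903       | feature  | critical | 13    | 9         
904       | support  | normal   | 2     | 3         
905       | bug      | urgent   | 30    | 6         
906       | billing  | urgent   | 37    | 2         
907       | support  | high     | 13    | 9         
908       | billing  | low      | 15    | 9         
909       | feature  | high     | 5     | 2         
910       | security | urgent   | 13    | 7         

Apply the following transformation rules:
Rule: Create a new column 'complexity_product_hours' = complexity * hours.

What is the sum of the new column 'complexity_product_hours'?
1005

Step 1: For each record, compute complexity * hours
Example calculations:
  9 * 22 = 198
  7 * 11 = 77
  9 * 13 = 117
  ...
Step 2: Sum all derived values
Step 3: Total = 1005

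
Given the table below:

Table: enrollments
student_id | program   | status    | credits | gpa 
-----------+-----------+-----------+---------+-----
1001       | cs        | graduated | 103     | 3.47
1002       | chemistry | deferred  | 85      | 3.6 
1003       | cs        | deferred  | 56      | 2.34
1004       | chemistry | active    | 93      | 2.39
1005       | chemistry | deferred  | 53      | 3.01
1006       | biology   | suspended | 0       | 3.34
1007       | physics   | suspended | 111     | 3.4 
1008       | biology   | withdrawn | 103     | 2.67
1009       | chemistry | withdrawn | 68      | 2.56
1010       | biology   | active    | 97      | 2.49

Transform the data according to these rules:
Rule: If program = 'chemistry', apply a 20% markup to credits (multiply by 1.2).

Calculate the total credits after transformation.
828.8

Step 1: Records with program = 'chemistry' have total credits = 299
Step 2: Apply multiplier: 299 × 1.2 = 358.8
Step 3: Other records total: 470
Step 4: Final sum = 358.8 + 470 = 828.8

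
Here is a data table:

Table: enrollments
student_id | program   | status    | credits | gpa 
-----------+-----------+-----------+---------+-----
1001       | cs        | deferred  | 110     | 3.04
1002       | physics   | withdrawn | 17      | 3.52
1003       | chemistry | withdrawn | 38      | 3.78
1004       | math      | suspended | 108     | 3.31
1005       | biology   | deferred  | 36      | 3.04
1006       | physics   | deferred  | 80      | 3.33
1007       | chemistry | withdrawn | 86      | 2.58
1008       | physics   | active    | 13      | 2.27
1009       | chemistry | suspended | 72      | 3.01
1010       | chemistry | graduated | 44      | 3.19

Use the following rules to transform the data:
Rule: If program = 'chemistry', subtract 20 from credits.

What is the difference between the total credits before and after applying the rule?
80

Step 1: Original sum of credits = 604
Step 2: 4 records have program = 'chemistry'
Step 3: Each affected record changes by -20
Step 4: Total change = 4 × -20 = -80
Step 5: New sum = 604 + -80 = 524
Step 6: Difference = |524 - 604| = 80
        (Sum decreased by 80)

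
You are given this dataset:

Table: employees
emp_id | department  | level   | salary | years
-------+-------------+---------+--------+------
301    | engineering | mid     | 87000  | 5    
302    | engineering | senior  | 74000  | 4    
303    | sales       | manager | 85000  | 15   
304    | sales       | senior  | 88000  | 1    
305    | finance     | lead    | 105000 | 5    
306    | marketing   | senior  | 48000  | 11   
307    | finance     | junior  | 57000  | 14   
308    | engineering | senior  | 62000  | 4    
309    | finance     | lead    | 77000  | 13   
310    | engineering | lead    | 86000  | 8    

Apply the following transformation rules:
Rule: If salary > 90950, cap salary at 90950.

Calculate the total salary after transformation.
754950

Step 1: 1 records have salary > 90950
Step 2: These records originally summed to 105000
Step 3: After capping: 1 × 90950 = 90950
Step 4: Unaffected records sum: 664000
Step 5: Final sum = 90950 + 664000 = 754950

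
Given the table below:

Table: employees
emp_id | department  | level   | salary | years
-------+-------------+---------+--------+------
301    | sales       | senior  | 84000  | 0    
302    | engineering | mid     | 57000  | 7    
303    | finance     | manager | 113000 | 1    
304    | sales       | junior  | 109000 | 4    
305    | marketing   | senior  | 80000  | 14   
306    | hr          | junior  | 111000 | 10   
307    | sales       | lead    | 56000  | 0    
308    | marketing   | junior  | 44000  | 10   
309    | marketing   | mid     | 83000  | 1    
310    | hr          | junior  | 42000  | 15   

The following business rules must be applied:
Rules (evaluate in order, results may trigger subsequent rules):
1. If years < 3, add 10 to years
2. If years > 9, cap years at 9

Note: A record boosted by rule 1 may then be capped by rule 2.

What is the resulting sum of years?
83

Step 1: Apply rule 1 to records with years < 3
  - 4 records get bonus of 10
  - Of these, 4 records then exceed 9 and get capped
Step 2: Apply rule 2 to records with years > 9
  - 4 records (original) are capped
Step 3: Calculate final sum = 83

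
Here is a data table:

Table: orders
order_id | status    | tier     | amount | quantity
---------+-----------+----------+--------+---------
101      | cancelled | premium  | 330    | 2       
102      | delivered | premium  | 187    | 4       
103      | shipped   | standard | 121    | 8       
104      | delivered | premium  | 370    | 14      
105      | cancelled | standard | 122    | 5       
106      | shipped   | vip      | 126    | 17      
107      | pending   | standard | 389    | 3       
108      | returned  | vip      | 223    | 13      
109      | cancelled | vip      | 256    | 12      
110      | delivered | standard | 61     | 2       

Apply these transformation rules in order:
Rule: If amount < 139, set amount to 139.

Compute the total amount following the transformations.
2311

Step 1: 4 records have amount < 139
Step 2: These records originally summed to 430
Step 3: After setting to minimum: 4 × 139 = 556
Step 4: Unaffected records sum: 1755
Step 5: Final sum = 556 + 1755 = 2311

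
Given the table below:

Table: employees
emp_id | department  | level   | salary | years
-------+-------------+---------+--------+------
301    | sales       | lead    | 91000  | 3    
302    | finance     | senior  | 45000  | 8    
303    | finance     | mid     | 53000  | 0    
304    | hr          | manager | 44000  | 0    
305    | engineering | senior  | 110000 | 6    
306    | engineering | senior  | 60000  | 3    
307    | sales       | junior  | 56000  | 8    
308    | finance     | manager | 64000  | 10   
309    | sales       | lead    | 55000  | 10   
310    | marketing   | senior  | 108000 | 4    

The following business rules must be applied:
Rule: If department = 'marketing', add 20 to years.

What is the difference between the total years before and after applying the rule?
20

Step 1: Original sum of years = 52
Step 2: 1 records have department = 'marketing'
Step 3: Each affected record changes by 20
Step 4: Total change = 1 × 20 = 20
Step 5: New sum = 52 + 20 = 72
Step 6: Difference = |72 - 52| = 20
        (Sum increased by 20)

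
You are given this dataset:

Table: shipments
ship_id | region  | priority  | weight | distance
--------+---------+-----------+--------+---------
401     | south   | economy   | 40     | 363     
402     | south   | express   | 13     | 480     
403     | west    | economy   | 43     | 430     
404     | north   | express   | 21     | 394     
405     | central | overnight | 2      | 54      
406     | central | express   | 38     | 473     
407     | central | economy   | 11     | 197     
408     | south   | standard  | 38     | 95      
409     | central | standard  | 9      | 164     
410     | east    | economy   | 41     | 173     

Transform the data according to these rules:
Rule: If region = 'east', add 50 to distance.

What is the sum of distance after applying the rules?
2873

Step 1: Count records where region = 'east': 1
Step 2: Total bonus added: 1 × 50 = 50
Step 3: Original sum of distance: 2823
Step 4: Final sum = 2823 + 50 = 2873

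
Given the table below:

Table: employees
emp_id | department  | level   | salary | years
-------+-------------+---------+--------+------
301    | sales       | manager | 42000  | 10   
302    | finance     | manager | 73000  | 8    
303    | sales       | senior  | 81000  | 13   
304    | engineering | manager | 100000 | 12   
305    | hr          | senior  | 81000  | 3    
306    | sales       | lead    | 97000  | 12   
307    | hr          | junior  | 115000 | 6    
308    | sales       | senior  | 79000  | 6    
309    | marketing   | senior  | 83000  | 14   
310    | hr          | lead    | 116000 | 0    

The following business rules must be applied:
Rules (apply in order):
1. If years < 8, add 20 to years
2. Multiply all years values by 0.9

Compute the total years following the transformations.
147.6

Step 1: Apply Rule 1 - Add 20 to records with years < 8
  - 4 records affected: 15 + (4 × 20) = 95
  - Unaffected records: 69
  - Sum after Rule 1: 164
Step 2: Apply Rule 2 - Multiply all by 0.9
  - 164 × 0.9 = 147.6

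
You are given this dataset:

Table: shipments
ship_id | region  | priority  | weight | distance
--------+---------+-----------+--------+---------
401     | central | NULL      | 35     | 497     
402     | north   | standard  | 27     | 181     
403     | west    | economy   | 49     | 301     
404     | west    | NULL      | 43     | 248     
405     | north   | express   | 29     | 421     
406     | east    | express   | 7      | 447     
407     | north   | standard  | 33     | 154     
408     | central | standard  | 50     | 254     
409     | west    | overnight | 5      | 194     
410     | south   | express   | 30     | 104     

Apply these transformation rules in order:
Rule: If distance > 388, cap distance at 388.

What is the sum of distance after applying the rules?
2600

Step 1: 3 records have distance > 388
Step 2: These records originally summed to 1365
Step 3: After capping: 3 × 388 = 1164
Step 4: Unaffected records sum: 1436
Step 5: Final sum = 1164 + 1436 = 2600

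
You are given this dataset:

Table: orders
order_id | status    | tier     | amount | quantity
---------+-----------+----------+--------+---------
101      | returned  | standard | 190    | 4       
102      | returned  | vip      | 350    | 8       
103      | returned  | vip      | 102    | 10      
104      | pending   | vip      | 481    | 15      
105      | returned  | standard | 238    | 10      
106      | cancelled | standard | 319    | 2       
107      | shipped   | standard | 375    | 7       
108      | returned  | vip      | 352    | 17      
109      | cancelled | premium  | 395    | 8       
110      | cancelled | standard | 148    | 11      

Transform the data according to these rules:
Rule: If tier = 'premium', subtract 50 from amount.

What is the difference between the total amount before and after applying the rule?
50

Step 1: Original sum of amount = 2950
Step 2: 1 records have tier = 'premium'
Step 3: Each affected record changes by -50
Step 4: Total change = 1 × -50 = -50
Step 5: New sum = 2950 + -50 = 2900
Step 6: Difference = |2900 - 2950| = 50
        (Sum decreased by 50)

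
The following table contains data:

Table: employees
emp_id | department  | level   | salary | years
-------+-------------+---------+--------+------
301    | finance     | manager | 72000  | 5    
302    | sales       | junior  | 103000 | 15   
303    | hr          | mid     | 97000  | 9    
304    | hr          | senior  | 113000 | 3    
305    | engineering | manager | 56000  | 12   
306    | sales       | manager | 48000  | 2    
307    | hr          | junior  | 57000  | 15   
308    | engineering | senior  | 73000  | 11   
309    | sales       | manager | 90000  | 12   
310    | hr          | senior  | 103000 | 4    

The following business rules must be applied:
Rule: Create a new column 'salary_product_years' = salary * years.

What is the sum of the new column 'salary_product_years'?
7035000

Step 1: For each record, compute salary * years
Example calculations:
  72000 * 5 = 360000
  103000 * 15 = 1545000
  97000 * 9 = 873000
  ...
Step 2: Sum all derived values
Step 3: Total = 7035000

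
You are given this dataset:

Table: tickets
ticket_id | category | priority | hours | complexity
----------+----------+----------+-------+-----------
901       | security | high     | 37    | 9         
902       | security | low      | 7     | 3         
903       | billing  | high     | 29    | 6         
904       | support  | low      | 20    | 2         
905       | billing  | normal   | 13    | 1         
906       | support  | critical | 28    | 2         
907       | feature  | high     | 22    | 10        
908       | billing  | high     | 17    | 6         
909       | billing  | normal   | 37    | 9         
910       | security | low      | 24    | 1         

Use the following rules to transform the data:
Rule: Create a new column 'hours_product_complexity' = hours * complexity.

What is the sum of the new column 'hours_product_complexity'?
1316

Step 1: For each record, compute hours * complexity
Example calculations:
  37 * 9 = 333
  7 * 3 = 21
  29 * 6 = 174
  ...
Step 2: Sum all derived values
Step 3: Total = 1316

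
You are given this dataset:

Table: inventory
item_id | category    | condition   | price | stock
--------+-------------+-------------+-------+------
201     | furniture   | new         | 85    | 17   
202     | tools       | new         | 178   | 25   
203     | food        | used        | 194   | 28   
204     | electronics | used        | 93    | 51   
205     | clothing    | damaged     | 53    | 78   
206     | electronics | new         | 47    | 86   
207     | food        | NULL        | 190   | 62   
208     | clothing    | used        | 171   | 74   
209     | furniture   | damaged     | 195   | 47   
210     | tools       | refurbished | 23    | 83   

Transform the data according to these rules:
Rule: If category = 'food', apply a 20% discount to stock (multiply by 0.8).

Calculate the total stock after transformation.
533.0

Step 1: Records with category = 'food' have total stock = 90
Step 2: Apply multiplier: 90 × 0.8 = 72.0
Step 3: Other records total: 461
Step 4: Final sum = 72.0 + 461 = 533.0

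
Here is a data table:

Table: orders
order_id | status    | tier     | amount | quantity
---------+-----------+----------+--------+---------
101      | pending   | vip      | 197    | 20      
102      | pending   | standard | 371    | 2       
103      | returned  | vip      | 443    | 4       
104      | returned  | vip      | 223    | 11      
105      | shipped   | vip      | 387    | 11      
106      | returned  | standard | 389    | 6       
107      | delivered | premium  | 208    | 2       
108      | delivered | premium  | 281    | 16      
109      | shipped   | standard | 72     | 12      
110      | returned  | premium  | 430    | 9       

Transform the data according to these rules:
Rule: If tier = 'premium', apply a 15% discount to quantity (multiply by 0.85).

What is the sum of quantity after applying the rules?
88.95

Step 1: Records with tier = 'premium' have total quantity = 27
Step 2: Apply multiplier: 27 × 0.85 = 22.95
Step 3: Other records total: 66
Step 4: Final sum = 22.95 + 66 = 88.95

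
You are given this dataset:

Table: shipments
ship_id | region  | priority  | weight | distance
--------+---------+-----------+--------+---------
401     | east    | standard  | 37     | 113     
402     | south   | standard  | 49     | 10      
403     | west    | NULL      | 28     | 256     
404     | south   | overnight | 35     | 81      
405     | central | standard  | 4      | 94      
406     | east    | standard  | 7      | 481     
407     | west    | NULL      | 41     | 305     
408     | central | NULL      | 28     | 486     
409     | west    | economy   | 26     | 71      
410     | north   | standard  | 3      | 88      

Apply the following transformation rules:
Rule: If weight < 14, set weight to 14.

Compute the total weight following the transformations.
286

Step 1: 3 records have weight < 14
Step 2: These records originally summed to 14
Step 3: After setting to minimum: 3 × 14 = 42
Step 4: Unaffected records sum: 244
Step 5: Final sum = 42 + 244 = 286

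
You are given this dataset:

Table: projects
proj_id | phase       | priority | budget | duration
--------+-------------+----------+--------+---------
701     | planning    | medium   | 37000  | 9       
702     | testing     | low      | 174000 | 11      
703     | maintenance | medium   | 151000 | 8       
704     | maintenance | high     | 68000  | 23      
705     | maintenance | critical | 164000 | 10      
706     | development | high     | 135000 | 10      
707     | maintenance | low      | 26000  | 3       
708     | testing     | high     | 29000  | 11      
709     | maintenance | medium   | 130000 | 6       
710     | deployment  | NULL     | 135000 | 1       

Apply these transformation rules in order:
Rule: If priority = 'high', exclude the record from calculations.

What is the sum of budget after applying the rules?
817000

Step 1: Identify records where priority = 'high'
Step 2: The excluded records sum to 232000
Step 3: Original total budget = 1049000
Step 4: Remaining total = 1049000 - 232000 = 817000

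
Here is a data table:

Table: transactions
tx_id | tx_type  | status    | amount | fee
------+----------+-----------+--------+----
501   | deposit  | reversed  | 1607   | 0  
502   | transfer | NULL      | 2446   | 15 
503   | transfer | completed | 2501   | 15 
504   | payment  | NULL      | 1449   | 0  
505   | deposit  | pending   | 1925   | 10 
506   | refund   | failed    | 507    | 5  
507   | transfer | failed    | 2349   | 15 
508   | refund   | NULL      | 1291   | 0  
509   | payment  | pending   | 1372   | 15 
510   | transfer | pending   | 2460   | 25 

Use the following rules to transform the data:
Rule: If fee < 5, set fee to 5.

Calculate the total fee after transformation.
115

Step 1: 3 records have fee < 5
Step 2: These records originally summed to 0
Step 3: After setting to minimum: 3 × 5 = 15
Step 4: Unaffected records sum: 100
Step 5: Final sum = 15 + 100 = 115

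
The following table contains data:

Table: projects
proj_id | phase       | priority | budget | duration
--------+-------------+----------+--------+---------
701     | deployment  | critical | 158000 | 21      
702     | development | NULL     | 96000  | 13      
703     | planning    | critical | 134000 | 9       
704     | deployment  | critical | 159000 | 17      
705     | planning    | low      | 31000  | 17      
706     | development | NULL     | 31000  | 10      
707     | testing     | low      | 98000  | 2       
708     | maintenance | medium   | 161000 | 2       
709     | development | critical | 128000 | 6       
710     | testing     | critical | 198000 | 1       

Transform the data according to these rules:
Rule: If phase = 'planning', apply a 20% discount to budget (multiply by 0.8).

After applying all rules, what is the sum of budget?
1161000.0

Step 1: Records with phase = 'planning' have total budget = 165000
Step 2: Apply multiplier: 165000 × 0.8 = 132000.0
Step 3: Other records total: 1029000
Step 4: Final sum = 132000.0 + 1029000 = 1161000.0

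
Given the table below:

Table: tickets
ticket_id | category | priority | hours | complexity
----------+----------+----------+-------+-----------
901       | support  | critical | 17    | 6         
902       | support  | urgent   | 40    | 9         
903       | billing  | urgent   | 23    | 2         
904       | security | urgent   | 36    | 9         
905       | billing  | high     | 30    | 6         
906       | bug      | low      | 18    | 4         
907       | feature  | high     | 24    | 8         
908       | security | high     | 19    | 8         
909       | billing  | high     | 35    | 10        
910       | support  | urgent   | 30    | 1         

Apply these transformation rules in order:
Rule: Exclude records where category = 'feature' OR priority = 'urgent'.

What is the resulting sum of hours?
119

Step 1: Find records where category = 'feature' OR priority = 'urgent'
Step 2: 5 records match, summing to 153
Step 3: Original sum: 272
Step 4: Remaining sum = 272 - 153 = 119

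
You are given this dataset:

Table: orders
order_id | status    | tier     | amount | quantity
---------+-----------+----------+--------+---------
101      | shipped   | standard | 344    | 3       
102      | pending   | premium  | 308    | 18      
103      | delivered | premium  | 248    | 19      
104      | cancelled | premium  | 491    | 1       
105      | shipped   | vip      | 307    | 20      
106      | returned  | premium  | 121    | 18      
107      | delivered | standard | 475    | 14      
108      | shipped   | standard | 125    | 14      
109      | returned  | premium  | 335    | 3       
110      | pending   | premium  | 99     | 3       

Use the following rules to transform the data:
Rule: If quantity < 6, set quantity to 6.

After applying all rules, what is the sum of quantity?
127

Step 1: 4 records have quantity < 6
Step 2: These records originally summed to 10
Step 3: After setting to minimum: 4 × 6 = 24
Step 4: Unaffected records sum: 103
Step 5: Final sum = 24 + 103 = 127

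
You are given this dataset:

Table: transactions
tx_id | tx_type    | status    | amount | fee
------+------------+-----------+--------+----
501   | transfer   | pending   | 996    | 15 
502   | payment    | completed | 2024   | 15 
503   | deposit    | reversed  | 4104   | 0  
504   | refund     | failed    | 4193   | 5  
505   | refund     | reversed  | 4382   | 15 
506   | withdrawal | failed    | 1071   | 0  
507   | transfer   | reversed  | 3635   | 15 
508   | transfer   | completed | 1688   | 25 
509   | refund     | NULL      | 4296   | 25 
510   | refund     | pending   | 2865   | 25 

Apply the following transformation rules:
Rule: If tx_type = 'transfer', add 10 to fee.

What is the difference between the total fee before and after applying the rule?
30

Step 1: Original sum of fee = 140
Step 2: 3 records have tx_type = 'transfer'
Step 3: Each affected record changes by 10
Step 4: Total change = 3 × 10 = 30
Step 5: New sum = 140 + 30 = 170
Step 6: Difference = |170 - 140| = 30
        (Sum increased by 30)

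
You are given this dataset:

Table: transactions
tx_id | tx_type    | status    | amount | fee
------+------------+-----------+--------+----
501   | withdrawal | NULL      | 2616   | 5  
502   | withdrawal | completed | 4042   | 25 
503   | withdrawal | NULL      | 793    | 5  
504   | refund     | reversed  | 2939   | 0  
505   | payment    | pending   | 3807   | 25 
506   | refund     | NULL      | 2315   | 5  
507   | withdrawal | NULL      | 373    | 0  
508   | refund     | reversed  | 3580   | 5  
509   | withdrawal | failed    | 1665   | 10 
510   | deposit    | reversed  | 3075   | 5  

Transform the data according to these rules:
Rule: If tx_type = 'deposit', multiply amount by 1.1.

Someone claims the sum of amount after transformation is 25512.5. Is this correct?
Yes, the result is correct.

Step 1: Calculate the correct sum after transformation
Step 2: Apply multiplier 1.1 to records where tx_type = 'deposit'
Step 3: Correct result = 25512.5
Step 4: Claimed result = 25512.5
Step 5: 25512.5 = 25512.5 ✓
Conclusion: The claimed result is correct.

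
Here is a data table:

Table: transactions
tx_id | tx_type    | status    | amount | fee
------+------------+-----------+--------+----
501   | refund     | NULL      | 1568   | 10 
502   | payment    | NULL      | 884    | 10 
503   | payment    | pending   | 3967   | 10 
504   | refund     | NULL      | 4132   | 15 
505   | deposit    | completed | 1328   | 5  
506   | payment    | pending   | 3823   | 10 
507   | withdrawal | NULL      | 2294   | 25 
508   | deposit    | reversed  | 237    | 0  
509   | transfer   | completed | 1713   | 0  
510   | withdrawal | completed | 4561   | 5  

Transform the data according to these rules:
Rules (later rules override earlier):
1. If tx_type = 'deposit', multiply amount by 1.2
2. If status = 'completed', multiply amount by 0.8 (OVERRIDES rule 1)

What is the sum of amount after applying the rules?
23034.0

Step 1: Rule 2 takes priority for records with status = 'completed'
  - 3 records: 7602 × 0.8 = 6081.6
Step 2: Rule 1 applies to remaining records with tx_type = 'deposit'
  - 1 records: 237 × 1.2 = 284.4
Step 3: Other records unchanged: 16668
Step 4: Final sum = 6081.6 + 284.4 + 16668 = 23034.0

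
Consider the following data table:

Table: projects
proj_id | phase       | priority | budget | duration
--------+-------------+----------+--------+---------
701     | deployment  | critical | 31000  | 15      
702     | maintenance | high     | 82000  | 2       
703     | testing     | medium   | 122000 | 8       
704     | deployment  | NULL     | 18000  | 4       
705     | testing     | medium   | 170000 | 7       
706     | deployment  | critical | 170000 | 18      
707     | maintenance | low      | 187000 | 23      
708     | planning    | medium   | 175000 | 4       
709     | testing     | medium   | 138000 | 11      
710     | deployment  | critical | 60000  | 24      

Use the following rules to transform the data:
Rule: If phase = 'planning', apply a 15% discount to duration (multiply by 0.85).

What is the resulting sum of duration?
115.4

Step 1: Records with phase = 'planning' have total duration = 4
Step 2: Apply multiplier: 4 × 0.85 = 3.4
Step 3: Other records total: 112
Step 4: Final sum = 3.4 + 112 = 115.4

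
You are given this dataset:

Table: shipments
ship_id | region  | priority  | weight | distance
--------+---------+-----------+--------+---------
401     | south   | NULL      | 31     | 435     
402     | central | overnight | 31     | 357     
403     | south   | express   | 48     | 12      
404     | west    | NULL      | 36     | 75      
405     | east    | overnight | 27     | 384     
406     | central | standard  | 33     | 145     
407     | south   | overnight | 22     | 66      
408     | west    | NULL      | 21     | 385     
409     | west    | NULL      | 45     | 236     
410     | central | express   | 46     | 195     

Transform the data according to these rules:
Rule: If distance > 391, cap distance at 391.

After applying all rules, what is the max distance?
391

Step 1: Original maximum distance = 435
Step 2: Apply cap at 391
Step 3: 1 records had distance > 391 and were capped
Step 4: Maximum after transformation = 391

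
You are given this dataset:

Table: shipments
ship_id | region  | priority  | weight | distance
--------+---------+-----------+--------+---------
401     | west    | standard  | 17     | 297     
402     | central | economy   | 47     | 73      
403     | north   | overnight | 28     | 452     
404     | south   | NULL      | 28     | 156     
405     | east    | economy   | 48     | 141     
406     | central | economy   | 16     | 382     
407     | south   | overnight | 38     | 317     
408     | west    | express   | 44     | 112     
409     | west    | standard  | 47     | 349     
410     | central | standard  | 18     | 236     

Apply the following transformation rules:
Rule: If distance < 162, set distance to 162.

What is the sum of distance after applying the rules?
2681

Step 1: 4 records have distance < 162
Step 2: These records originally summed to 482
Step 3: After setting to minimum: 4 × 162 = 648
Step 4: Unaffected records sum: 2033
Step 5: Final sum = 648 + 2033 = 2681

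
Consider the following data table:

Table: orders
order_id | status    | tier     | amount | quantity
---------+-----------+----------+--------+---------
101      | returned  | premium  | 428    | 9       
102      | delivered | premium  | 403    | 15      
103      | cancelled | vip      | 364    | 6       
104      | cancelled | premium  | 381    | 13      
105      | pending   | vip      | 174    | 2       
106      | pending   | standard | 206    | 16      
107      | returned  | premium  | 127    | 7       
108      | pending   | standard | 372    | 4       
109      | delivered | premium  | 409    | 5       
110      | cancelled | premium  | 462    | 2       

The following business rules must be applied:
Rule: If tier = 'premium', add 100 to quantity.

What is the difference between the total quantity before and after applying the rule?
600

Step 1: Original sum of quantity = 79
Step 2: 6 records have tier = 'premium'
Step 3: Each affected record changes by 100
Step 4: Total change = 6 × 100 = 600
Step 5: New sum = 79 + 600 = 679
Step 6: Difference = |679 - 79| = 600
        (Sum increased by 600)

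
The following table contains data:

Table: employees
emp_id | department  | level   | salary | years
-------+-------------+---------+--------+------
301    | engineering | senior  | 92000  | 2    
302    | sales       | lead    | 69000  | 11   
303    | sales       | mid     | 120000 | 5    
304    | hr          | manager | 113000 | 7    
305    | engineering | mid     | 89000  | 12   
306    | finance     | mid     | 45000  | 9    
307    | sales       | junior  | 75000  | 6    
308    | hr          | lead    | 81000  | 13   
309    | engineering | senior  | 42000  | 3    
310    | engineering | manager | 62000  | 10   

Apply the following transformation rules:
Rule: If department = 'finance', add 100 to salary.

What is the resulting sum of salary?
788100

Step 1: Count records where department = 'finance': 1
Step 2: Total bonus added: 1 × 100 = 100
Step 3: Original sum of salary: 788000
Step 4: Final sum = 788000 + 100 = 788100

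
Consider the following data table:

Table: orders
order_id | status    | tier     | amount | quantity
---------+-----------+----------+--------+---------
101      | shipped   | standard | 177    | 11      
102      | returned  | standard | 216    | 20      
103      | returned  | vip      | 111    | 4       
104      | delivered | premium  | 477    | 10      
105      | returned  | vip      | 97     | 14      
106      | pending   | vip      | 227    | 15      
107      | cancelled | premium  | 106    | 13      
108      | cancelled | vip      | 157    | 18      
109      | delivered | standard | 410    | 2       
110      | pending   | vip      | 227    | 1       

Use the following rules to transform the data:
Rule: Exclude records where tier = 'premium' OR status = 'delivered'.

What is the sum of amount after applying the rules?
1212

Step 1: Find records where tier = 'premium' OR status = 'delivered'
Step 2: 3 records match, summing to 993
Step 3: Original sum: 2205
Step 4: Remaining sum = 2205 - 993 = 1212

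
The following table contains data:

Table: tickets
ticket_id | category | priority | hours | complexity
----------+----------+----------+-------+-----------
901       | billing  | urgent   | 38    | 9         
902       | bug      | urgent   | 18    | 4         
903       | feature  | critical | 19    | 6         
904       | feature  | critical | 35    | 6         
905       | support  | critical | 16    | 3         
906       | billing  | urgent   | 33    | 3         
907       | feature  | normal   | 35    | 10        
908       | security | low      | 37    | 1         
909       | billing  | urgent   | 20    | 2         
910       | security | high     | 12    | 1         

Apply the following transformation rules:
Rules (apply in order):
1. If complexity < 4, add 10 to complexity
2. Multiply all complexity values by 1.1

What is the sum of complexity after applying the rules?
104.5

Step 1: Apply Rule 1 - Add 10 to records with complexity < 4
  - 5 records affected: 10 + (5 × 10) = 60
  - Unaffected records: 35
  - Sum after Rule 1: 95
Step 2: Apply Rule 2 - Multiply all by 1.1
  - 95 × 1.1 = 104.5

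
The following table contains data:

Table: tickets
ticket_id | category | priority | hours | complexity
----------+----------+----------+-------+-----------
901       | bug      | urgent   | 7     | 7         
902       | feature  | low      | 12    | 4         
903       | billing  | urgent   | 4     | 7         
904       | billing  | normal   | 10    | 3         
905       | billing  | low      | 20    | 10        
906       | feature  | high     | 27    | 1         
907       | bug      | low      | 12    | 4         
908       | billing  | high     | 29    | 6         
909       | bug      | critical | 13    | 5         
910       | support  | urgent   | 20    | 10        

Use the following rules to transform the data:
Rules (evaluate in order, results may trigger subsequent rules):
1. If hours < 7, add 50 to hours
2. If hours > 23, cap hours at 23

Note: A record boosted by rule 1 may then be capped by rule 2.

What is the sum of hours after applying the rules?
163

Step 1: Apply rule 1 to records with hours < 7
  - 1 records get bonus of 50
  - Of these, 1 records then exceed 23 and get capped
Step 2: Apply rule 2 to records with hours > 23
  - 2 records (original) are capped
Step 3: Calculate final sum = 163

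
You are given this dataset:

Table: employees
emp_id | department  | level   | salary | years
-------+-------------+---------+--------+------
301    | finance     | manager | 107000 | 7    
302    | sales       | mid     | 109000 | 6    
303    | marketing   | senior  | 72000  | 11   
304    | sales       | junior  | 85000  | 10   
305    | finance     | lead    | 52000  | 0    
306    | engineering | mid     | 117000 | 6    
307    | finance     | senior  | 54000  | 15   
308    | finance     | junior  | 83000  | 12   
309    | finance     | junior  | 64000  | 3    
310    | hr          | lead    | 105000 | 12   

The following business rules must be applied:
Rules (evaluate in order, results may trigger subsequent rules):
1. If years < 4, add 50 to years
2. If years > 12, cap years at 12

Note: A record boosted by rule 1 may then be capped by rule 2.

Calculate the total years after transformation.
100

Step 1: Apply rule 1 to records with years < 4
  - 2 records get bonus of 50
  - Of these, 2 records then exceed 12 and get capped
Step 2: Apply rule 2 to records with years > 12
  - 1 records (original) are capped
Step 3: Calculate final sum = 100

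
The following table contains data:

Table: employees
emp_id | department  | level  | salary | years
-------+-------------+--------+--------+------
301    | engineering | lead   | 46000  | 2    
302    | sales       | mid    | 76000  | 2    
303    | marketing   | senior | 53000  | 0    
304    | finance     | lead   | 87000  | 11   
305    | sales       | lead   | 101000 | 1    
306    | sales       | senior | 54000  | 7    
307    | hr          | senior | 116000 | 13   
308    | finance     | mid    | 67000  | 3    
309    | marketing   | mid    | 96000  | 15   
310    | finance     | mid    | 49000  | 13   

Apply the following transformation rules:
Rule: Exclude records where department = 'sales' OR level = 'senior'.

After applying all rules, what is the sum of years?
44

Step 1: Find records where department = 'sales' OR level = 'senior'
Step 2: 5 records match, summing to 23
Step 3: Original sum: 67
Step 4: Remaining sum = 67 - 23 = 44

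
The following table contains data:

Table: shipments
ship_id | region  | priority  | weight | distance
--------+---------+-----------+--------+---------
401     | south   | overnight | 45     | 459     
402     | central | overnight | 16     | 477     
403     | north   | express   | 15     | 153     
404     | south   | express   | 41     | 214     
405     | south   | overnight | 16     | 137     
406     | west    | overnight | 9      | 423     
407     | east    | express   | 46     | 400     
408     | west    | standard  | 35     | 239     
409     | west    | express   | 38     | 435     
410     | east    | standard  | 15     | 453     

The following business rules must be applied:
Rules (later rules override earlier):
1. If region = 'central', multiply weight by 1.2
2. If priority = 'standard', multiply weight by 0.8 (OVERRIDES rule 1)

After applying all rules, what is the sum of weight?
269.2

Step 1: Rule 2 takes priority for records with priority = 'standard'
  - 2 records: 50 × 0.8 = 40.0
Step 2: Rule 1 applies to remaining records with region = 'central'
  - 1 records: 16 × 1.2 = 19.2
Step 3: Other records unchanged: 210
Step 4: Final sum = 40.0 + 19.2 + 210 = 269.2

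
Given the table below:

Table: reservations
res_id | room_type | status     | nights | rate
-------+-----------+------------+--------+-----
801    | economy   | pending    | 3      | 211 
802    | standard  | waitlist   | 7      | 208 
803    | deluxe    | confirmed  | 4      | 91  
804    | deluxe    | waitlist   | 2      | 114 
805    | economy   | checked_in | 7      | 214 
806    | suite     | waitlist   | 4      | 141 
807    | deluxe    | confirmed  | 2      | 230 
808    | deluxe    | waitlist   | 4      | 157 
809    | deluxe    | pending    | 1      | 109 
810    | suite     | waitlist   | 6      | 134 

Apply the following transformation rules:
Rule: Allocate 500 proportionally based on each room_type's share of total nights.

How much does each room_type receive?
deluxe: 162.5, economy: 125.0, standard: 87.5, suite: 125.0

Step 1: Calculate total nights = 40
Step 2: Calculate each room_type's proportion:
  deluxe: 13/40 = 32.50% → 162.5
  economy: 10/40 = 25.00% → 125.0
  standard: 7/40 = 17.50% → 87.5
  suite: 10/40 = 25.00% → 125.0
Step 3: Verify: sum of allocations ≈ 500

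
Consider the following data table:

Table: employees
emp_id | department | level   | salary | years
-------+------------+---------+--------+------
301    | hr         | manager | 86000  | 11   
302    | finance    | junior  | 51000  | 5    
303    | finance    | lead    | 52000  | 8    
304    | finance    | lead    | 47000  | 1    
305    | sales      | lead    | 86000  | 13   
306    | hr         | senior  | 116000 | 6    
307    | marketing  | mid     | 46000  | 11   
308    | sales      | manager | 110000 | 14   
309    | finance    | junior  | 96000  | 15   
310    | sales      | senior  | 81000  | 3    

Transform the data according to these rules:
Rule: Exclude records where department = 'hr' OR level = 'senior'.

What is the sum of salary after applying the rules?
488000

Step 1: Find records where department = 'hr' OR level = 'senior'
Step 2: 3 records match, summing to 283000
Step 3: Original sum: 771000
Step 4: Remaining sum = 771000 - 283000 = 488000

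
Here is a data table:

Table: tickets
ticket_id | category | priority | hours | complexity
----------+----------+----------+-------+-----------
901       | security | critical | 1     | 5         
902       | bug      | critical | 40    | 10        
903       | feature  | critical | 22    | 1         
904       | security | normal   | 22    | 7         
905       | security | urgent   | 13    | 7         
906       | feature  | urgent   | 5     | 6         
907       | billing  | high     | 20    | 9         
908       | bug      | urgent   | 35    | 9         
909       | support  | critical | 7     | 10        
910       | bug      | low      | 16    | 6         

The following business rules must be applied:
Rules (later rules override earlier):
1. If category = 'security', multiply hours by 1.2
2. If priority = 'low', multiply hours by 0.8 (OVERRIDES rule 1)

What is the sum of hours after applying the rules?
185.0

Step 1: Rule 2 takes priority for records with priority = 'low'
  - 1 records: 16 × 0.8 = 12.8
Step 2: Rule 1 applies to remaining records with category = 'security'
  - 3 records: 36 × 1.2 = 43.2
Step 3: Other records unchanged: 129
Step 4: Final sum = 12.8 + 43.2 + 129 = 185.0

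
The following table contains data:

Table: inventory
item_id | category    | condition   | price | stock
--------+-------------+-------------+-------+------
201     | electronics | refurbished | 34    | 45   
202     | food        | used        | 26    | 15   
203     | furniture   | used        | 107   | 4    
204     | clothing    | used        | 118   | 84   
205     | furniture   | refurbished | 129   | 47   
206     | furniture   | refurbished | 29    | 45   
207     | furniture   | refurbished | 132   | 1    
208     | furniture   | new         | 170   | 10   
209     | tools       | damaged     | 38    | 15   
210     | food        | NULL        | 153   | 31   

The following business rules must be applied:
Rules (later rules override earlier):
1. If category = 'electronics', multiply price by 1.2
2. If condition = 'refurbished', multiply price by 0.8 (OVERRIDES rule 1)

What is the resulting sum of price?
871.2

Step 1: Rule 2 takes priority for records with condition = 'refurbished'
  - 4 records: 324 × 0.8 = 259.2
Step 2: Rule 1 applies to remaining records with category = 'electronics'
  - 0 records: 0 × 1.2 = 0.0
Step 3: Other records unchanged: 612
Step 4: Final sum = 259.2 + 0.0 + 612 = 871.2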